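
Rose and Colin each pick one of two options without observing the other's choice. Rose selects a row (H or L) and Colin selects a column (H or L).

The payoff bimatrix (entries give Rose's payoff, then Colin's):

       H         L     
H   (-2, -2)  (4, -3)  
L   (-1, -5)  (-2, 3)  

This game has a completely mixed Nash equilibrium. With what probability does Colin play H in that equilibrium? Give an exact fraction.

6/7

Let q be the probability that Colin plays H. In a completely mixed equilibrium, Rose must be indifferent between H and L.
Rose's expected payoff from H is −2q + 4(1−q); from L it is −q − 2(1−q).
Setting these equal: −6q + 4 = q − 2, so q = 6/7.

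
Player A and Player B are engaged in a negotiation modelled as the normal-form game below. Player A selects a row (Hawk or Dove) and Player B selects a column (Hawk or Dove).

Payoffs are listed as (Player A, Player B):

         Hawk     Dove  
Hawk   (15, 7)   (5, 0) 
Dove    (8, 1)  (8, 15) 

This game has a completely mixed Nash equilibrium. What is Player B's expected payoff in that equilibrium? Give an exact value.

First find p, the probability Player A plays Hawk, from Player B's indifference between Hawk and Dove: 7p + (1−p) = 15(1−p), giving p = 2/3.
Since Player B is indifferent in equilibrium, Player B's expected payoff equals the payoff from either column against (2/3, 1/3). Using Hawk: 7(2/3) + (1/3) = 5.

5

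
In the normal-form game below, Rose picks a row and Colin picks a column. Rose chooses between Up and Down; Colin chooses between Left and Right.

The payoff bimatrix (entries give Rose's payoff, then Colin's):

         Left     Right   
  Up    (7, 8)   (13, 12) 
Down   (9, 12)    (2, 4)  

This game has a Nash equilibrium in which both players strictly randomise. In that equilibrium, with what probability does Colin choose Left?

Let y be the probability that Colin plays Left. In a completely mixed equilibrium, Rose must be indifferent between Up and Down.
Rose's expected payoff from Up is 7y + 13(1−y); from Down it is 9y + 2(1−y).
Setting these equal: −6y + 13 = 7y + 2, so y = 11/13.

11/13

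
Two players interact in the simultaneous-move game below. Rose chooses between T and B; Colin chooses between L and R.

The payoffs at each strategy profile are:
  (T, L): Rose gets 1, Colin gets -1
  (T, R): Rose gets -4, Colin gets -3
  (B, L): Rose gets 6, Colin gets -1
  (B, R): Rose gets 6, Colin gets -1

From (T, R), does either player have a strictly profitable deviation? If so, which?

Both

Rose at (T, R) earns -4; deviating to B yields 6 — a strict improvement.
Colin earns -3; deviating to L yields -1 — a strict improvement.
Both Rose and Colin have strictly profitable deviations.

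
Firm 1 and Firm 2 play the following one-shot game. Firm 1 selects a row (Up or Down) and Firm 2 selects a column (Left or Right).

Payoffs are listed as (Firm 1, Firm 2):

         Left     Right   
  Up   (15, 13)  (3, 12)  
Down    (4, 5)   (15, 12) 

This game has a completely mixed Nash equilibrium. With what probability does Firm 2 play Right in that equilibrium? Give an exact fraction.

11/23

Let c be the probability that Firm 2 plays Left. In a completely mixed equilibrium, Firm 1 must be indifferent between Up and Down.
Firm 1's expected payoff from Up is 15c + 3(1−c); from Down it is 4c + 15(1−c).
Setting these equal: 12c + 3 = −11c + 15, so c = 12/23.
Therefore Firm 2 plays Right with probability 1 − 12/23 = 11/23.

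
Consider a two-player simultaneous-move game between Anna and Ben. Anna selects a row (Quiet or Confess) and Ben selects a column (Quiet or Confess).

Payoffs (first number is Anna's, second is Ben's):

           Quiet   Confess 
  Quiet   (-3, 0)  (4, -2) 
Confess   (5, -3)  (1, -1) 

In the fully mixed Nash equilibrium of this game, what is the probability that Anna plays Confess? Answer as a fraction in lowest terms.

Let p be the probability that Anna plays Quiet. In a completely mixed equilibrium, Ben must be indifferent between Quiet and Confess.
Ben's expected payoff from Quiet is −3(1−p); from Confess it is −2p − (1−p).
Setting these equal: 3p − 3 = −p − 1, so p = 1/2.
Therefore Anna plays Confess with probability 1 − 1/2 = 1/2.

1/2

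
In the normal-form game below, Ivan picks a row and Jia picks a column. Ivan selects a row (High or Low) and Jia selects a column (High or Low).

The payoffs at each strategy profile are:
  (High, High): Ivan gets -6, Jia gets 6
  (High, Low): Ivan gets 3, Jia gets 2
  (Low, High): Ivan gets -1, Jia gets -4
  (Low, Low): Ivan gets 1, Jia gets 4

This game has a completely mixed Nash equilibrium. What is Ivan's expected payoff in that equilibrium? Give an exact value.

3/7

First find q, the probability Jia plays High, from Ivan's indifference between High and Low: −6q + 3(1−q) = −q + (1−q), giving q = 2/7.
Since Ivan is indifferent in equilibrium, Ivan's expected payoff equals the payoff from either row against (2/7, 5/7). Using High: −6(2/7) + 3(5/7) = 3/7.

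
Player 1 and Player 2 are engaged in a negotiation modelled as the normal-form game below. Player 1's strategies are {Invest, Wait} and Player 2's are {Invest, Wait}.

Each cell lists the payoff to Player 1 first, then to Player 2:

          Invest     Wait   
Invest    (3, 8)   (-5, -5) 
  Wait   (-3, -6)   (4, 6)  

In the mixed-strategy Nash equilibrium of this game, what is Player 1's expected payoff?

First find q, the probability Player 2 plays Invest, from Player 1's indifference between Invest and Wait: 3q − 5(1−q) = −3q + 4(1−q), giving q = 3/5.
Since Player 1 is indifferent in equilibrium, Player 1's expected payoff equals the payoff from either row against (3/5, 2/5). Using Invest: 3(3/5) − 5(2/5) = -1/5.

-1/5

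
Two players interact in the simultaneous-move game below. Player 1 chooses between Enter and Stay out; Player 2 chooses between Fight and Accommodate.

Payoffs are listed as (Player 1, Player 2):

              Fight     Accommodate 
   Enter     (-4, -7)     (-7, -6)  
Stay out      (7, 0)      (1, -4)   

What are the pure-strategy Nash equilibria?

(Enter, Fight): Player 1 prefers Stay out (7 > -4); Player 2 prefers Accommodate (-6 > -7) — not an equilibrium.
(Enter, Accommodate): Player 1 prefers Stay out (1 > -7) — not an equilibrium.
(Stay out, Fight): Player 1 gets 7 ≥ -4 from Enter, and Player 2 gets 0 ≥ -4 from Accommodate — Nash equilibrium.
(Stay out, Accommodate): Player 2 prefers Fight (0 > -4) — not an equilibrium.

(Stay out, Fight)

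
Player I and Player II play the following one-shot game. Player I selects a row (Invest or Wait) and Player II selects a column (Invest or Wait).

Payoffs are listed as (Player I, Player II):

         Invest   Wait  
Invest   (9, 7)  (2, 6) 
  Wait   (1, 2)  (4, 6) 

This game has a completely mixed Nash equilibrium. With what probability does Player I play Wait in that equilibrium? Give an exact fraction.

Let p be the probability that Player I plays Invest. In a completely mixed equilibrium, Player II must be indifferent between Invest and Wait.
Player II's expected payoff from Invest is 7p + 2(1−p); from Wait it is 6p + 6(1−p).
Setting these equal: 5p + 2 = 6, so p = 4/5.
Therefore Player I plays Wait with probability 1 − 4/5 = 1/5.

1/5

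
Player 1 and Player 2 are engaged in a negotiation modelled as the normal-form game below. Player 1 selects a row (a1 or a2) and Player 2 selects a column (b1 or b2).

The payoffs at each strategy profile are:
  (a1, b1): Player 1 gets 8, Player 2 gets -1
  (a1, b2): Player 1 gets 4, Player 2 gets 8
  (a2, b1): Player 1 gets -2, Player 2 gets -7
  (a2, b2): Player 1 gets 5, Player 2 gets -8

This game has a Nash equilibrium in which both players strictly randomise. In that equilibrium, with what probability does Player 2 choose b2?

10/11

Let q be the probability that Player 2 plays b1. In a completely mixed equilibrium, Player 1 must be indifferent between a1 and a2.
Player 1's expected payoff from a1 is 8q + 4(1−q); from a2 it is −2q + 5(1−q).
Setting these equal: 4q + 4 = −7q + 5, so q = 1/11.
Therefore Player 2 plays b2 with probability 1 − 1/11 = 10/11.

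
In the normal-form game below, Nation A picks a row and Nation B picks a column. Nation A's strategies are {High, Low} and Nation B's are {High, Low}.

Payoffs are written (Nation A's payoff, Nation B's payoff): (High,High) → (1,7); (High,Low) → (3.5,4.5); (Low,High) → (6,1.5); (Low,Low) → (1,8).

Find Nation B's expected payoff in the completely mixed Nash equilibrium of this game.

197/36

First find x, the probability Nation A plays High, from Nation B's indifference between High and Low: 7x + 1.5(1−x) = 4.5x + 8(1−x), giving x = 13/18.
Since Nation B is indifferent in equilibrium, Nation B's expected payoff equals the payoff from either column against (13/18, 5/18). Using High: 7(13/18) + 1.5(5/18) = 197/36.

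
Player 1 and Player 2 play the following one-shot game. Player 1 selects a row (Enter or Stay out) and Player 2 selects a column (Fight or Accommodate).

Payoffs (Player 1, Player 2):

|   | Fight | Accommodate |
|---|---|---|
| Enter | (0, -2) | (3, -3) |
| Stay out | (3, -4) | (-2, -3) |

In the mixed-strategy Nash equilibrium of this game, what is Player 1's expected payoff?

9/8

First find q, the probability Player 2 plays Fight, from Player 1's indifference between Enter and Stay out: 3(1−q) = 3q − 2(1−q), giving q = 5/8.
Since Player 1 is indifferent in equilibrium, Player 1's expected payoff equals the payoff from either row against (5/8, 3/8). Using Enter: 3(3/8) = 9/8.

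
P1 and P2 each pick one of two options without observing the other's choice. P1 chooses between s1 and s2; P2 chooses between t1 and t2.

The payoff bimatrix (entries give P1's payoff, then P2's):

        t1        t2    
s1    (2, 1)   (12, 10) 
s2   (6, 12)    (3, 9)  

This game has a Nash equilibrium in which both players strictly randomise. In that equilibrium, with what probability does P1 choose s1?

1/4

Let x be the probability that P1 plays s1. In a completely mixed equilibrium, P2 must be indifferent between t1 and t2.
P2's expected payoff from t1 is x + 12(1−x); from t2 it is 10x + 9(1−x).
Setting these equal: −11x + 12 = x + 9, so x = 1/4.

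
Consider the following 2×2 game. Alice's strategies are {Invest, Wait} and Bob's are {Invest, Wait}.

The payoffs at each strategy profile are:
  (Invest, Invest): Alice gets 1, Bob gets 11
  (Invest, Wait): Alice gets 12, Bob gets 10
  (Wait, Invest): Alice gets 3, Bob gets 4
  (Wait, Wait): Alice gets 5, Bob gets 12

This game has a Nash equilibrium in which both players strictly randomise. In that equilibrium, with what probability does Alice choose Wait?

Let x be the probability that Alice plays Invest. In a completely mixed equilibrium, Bob must be indifferent between Invest and Wait.
Bob's expected payoff from Invest is 11x + 4(1−x); from Wait it is 10x + 12(1−x).
Setting these equal: 7x + 4 = −2x + 12, so x = 8/9.
Therefore Alice plays Wait with probability 1 − 8/9 = 1/9.

1/9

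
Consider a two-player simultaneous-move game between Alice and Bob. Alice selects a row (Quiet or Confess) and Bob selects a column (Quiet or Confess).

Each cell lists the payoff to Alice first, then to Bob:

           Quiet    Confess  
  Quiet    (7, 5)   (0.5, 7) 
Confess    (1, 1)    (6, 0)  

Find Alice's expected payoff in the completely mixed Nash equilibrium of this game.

83/23

First find q, the probability Bob plays Quiet, from Alice's indifference between Quiet and Confess: 7q + 0.5(1−q) = q + 6(1−q), giving q = 11/23.
Since Alice is indifferent in equilibrium, Alice's expected payoff equals the payoff from either row against (11/23, 12/23). Using Quiet: 7(11/23) + 0.5(12/23) = 83/23.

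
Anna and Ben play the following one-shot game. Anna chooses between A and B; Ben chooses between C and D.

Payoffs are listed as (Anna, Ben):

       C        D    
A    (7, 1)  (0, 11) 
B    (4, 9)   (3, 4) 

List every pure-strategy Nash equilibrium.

(A, C): Ben prefers D (11 > 1) — not an equilibrium.
(A, D): Anna prefers B (3 > 0) — not an equilibrium.
(B, C): Anna prefers A (7 > 4) — not an equilibrium.
(B, D): Ben prefers C (9 > 4) — not an equilibrium.

none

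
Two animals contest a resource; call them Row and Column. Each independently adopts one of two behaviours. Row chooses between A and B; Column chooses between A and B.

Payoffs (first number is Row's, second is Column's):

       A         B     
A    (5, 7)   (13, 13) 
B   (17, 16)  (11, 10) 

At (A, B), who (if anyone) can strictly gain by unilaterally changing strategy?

Row at (A, B) earns 13; deviating to B yields 11 — not better.
Column earns 13; deviating to A yields 7 — not better.
Neither player can strictly improve; the profile is a Nash equilibrium.

Neither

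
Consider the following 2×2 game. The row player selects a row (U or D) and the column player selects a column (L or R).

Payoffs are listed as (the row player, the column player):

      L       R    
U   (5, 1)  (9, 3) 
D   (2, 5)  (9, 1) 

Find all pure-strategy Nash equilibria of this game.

(U, L): the column player prefers R (3 > 1) — not an equilibrium.
(U, R): the row player gets 9 ≥ 9 from D, and the column player gets 3 ≥ 1 from L — Nash equilibrium.
(D, L): the row player prefers U (5 > 2) — not an equilibrium.
(D, R): the column player prefers L (5 > 1) — not an equilibrium.

(U, R)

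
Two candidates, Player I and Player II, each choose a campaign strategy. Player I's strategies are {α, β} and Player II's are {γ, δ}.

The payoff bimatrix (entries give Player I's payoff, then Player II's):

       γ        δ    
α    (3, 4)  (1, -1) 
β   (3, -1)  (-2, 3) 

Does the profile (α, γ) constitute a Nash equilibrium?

At (α, γ), Player I earns 3; switching to β would give 3, so Player I has no profitable deviation.
Player II earns 4; switching to δ would give -1, so Player II has no profitable deviation.
Neither player can gain by a unilateral deviation, so this profile is a Nash equilibrium.

Yes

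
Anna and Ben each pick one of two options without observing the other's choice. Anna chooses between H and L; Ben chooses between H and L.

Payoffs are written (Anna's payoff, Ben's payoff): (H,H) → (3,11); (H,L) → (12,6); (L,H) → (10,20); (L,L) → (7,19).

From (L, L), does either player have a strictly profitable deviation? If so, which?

Anna at (L, L) earns 7; deviating to H yields 12 — a strict improvement.
Ben earns 19; deviating to H yields 20 — a strict improvement.
Both Anna and Ben have strictly profitable deviations.

Both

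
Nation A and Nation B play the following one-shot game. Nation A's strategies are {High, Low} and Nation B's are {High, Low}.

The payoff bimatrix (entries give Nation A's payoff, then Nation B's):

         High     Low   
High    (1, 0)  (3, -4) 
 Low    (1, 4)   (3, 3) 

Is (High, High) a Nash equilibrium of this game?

Yes

At (High, High), Nation A earns 1; switching to Low would give 1, so Nation A has no profitable deviation.
Nation B earns 0; switching to Low would give -4, so Nation B has no profitable deviation.
Neither player can gain by a unilateral deviation, so this profile is a Nash equilibrium.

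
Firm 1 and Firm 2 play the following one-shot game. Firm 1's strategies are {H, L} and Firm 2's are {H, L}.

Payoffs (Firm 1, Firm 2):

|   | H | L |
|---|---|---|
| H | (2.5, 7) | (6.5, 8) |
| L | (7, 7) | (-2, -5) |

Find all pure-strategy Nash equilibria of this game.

(H, L) and (L, H)

(H, H): Firm 1 prefers L (7 > 2.5); Firm 2 prefers L (8 > 7) — not an equilibrium.
(H, L): Firm 1 gets 6.5 ≥ -2 from L, and Firm 2 gets 8 ≥ 7 from H — Nash equilibrium.
(L, H): Firm 1 gets 7 ≥ 2.5 from H, and Firm 2 gets 7 ≥ -5 from L — Nash equilibrium.
(L, L): Firm 1 prefers H (6.5 > -2); Firm 2 prefers H (7 > -5) — not an equilibrium.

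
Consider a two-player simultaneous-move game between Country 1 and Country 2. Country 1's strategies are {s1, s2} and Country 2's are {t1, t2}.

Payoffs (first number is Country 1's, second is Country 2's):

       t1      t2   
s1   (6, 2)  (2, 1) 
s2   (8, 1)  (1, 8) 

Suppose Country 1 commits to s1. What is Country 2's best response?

Against s1, Country 2 earns 2 from t1 and 1 from t2.
So t1 is the best response.

t1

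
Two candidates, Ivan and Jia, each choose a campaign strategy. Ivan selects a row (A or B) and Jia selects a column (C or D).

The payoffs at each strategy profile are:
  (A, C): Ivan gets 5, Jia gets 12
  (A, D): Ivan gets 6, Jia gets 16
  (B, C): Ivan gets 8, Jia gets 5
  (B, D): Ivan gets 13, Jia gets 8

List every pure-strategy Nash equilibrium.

(B, D)

(A, C): Ivan prefers B (8 > 5); Jia prefers D (16 > 12) — not an equilibrium.
(A, D): Ivan prefers B (13 > 6) — not an equilibrium.
(B, C): Jia prefers D (8 > 5) — not an equilibrium.
(B, D): Ivan gets 13 ≥ 6 from A, and Jia gets 8 ≥ 5 from C — Nash equilibrium.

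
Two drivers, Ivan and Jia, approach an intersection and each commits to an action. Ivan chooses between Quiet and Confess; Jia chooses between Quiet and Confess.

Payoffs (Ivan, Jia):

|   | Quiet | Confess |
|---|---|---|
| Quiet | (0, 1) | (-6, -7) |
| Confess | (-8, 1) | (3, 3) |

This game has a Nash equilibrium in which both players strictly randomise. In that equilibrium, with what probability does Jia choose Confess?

Let c be the probability that Jia plays Quiet. In a completely mixed equilibrium, Ivan must be indifferent between Quiet and Confess.
Ivan's expected payoff from Quiet is −6(1−c); from Confess it is −8c + 3(1−c).
Setting these equal: 6c − 6 = −11c + 3, so c = 9/17.
Therefore Jia plays Confess with probability 1 − 9/17 = 8/17.

8/17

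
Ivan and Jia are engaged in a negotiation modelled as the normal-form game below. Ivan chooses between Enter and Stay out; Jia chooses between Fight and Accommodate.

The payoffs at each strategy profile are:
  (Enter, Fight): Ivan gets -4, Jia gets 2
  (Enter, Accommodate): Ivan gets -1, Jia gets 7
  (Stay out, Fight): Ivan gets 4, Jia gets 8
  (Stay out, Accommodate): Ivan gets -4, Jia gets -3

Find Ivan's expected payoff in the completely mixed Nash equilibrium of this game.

-20/11

First find y, the probability Jia plays Fight, from Ivan's indifference between Enter and Stay out: −4y − (1−y) = 4y − 4(1−y), giving y = 3/11.
Since Ivan is indifferent in equilibrium, Ivan's expected payoff equals the payoff from either row against (3/11, 8/11). Using Enter: −4(3/11) − (8/11) = -20/11.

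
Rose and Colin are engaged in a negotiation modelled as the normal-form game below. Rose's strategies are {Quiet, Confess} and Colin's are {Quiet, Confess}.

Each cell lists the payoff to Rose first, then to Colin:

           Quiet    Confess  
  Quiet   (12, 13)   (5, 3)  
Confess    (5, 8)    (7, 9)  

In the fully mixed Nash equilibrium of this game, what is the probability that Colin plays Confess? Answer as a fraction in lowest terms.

7/9

Let c be the probability that Colin plays Quiet. In a completely mixed equilibrium, Rose must be indifferent between Quiet and Confess.
Rose's expected payoff from Quiet is 12c + 5(1−c); from Confess it is 5c + 7(1−c).
Setting these equal: 7c + 5 = −2c + 7, so c = 2/9.
Therefore Colin plays Confess with probability 1 − 2/9 = 7/9.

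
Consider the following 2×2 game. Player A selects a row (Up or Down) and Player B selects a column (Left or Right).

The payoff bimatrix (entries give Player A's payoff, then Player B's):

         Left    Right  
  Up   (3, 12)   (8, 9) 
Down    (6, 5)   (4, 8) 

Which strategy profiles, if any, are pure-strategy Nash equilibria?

(Up, Left): Player A prefers Down (6 > 3) — not an equilibrium.
(Up, Right): Player B prefers Left (12 > 9) — not an equilibrium.
(Down, Left): Player B prefers Right (8 > 5) — not an equilibrium.
(Down, Right): Player A prefers Up (8 > 4) — not an equilibrium.

none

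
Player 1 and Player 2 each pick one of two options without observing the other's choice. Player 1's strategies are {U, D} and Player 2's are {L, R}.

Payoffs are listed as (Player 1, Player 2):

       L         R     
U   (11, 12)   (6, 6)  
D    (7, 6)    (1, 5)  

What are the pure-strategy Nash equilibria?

(U, L): Player 1 gets 11 ≥ 7 from D, and Player 2 gets 12 ≥ 6 from R — Nash equilibrium.
(U, R): Player 2 prefers L (12 > 6) — not an equilibrium.
(D, L): Player 1 prefers U (11 > 7) — not an equilibrium.
(D, R): Player 1 prefers U (6 > 1); Player 2 prefers L (6 > 5) — not an equilibrium.

(U, L)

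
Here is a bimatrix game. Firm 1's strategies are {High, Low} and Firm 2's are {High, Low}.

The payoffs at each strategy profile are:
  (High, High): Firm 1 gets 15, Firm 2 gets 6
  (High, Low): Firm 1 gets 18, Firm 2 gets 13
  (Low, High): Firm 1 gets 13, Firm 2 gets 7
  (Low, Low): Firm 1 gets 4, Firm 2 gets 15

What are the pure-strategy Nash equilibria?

(High, High): Firm 2 prefers Low (13 > 6) — not an equilibrium.
(High, Low): Firm 1 gets 18 ≥ 4 from Low, and Firm 2 gets 13 ≥ 6 from High — Nash equilibrium.
(Low, High): Firm 1 prefers High (15 > 13); Firm 2 prefers Low (15 > 7) — not an equilibrium.
(Low, Low): Firm 1 prefers High (18 > 4) — not an equilibrium.

(High, Low)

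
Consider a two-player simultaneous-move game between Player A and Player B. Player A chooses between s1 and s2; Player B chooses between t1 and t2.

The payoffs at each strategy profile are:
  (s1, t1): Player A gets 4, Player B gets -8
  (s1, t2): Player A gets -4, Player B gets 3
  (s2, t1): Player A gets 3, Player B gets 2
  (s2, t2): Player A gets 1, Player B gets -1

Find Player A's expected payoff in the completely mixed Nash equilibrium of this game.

8/3

First find y, the probability Player B plays t1, from Player A's indifference between s1 and s2: 4y − 4(1−y) = 3y + (1−y), giving y = 5/6.
Since Player A is indifferent in equilibrium, Player A's expected payoff equals the payoff from either row against (5/6, 1/6). Using s1: 4(5/6) − 4(1/6) = 8/3.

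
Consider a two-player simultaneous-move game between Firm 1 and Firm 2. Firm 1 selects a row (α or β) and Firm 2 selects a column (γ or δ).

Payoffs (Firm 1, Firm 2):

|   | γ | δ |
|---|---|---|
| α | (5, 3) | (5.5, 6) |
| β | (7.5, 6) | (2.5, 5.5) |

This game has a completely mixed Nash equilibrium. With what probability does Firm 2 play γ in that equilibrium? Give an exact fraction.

6/11

Let c be the probability that Firm 2 plays γ. In a completely mixed equilibrium, Firm 1 must be indifferent between α and β.
Firm 1's expected payoff from α is 5c + 5.5(1−c); from β it is 7.5c + 2.5(1−c).
Setting these equal: −0.5c + 5.5 = 5c + 2.5, so c = 6/11.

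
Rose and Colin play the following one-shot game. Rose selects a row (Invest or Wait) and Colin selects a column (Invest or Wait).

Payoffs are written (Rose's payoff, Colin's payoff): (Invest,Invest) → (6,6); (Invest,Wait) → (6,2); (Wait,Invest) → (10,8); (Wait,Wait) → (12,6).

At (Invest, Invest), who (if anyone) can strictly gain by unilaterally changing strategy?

Rose

Rose at (Invest, Invest) earns 6; deviating to Wait yields 10 — a strict improvement.
Colin earns 6; deviating to Wait yields 2 — not better.
Only Rose has a strictly profitable deviation.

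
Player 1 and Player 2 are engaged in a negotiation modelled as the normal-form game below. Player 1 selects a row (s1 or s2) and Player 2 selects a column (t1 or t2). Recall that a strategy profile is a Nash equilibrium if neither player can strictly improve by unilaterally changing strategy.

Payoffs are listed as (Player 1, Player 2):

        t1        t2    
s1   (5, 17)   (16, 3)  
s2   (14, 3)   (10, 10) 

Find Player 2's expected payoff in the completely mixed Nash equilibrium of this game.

First find p, the probability Player 1 plays s1, from Player 2's indifference between t1 and t2: 17p + 3(1−p) = 3p + 10(1−p), giving p = 1/3.
Since Player 2 is indifferent in equilibrium, Player 2's expected payoff equals the payoff from either column against (1/3, 2/3). Using t1: 17(1/3) + 3(2/3) = 23/3.

23/3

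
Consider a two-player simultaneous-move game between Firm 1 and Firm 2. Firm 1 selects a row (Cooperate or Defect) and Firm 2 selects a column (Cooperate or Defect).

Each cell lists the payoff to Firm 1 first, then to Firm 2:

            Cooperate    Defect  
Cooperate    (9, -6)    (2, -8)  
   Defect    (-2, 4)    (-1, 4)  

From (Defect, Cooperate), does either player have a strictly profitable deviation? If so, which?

Firm 1 at (Defect, Cooperate) earns -2; deviating to Cooperate yields 9 — a strict improvement.
Firm 2 earns 4; deviating to Defect yields 4 — not better.
Only Firm 1 has a strictly profitable deviation.

Firm 1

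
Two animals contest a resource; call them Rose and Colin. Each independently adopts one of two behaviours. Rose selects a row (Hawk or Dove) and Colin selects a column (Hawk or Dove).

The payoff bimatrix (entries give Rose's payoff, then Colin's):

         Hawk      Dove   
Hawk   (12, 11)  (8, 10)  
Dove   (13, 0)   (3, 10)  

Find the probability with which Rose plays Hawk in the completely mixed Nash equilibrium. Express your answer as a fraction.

Let r be the probability that Rose plays Hawk. In a completely mixed equilibrium, Colin must be indifferent between Hawk and Dove.
Colin's expected payoff from Hawk is 11r; from Dove it is 10r + 10(1−r).
Setting these equal: 11r = 10, so r = 10/11.

10/11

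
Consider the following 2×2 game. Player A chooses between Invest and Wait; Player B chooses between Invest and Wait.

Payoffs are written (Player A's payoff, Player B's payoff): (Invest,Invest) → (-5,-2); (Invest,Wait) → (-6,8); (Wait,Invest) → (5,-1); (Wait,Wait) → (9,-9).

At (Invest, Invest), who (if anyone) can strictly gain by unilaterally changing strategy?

Player A at (Invest, Invest) earns -5; deviating to Wait yields 5 — a strict improvement.
Player B earns -2; deviating to Wait yields 8 — a strict improvement.
Both Player A and Player B have strictly profitable deviations.

Both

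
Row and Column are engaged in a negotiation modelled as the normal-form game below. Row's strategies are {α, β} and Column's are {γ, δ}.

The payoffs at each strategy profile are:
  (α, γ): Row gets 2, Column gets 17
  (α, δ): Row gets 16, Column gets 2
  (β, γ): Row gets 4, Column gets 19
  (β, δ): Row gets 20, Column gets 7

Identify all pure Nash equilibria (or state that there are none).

(β, γ)

(α, γ): Row prefers β (4 > 2) — not an equilibrium.
(α, δ): Row prefers β (20 > 16); Column prefers γ (17 > 2) — not an equilibrium.
(β, γ): Row gets 4 ≥ 2 from α, and Column gets 19 ≥ 7 from δ — Nash equilibrium.
(β, δ): Column prefers γ (19 > 7) — not an equilibrium.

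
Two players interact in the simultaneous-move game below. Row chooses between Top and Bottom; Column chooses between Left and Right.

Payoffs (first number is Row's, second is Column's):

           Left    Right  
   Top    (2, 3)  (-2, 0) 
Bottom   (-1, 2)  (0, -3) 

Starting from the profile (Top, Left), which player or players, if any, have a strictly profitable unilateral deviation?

Row at (Top, Left) earns 2; deviating to Bottom yields -1 — not better.
Column earns 3; deviating to Right yields 0 — not better.
Neither player can strictly improve; the profile is a Nash equilibrium.

Neither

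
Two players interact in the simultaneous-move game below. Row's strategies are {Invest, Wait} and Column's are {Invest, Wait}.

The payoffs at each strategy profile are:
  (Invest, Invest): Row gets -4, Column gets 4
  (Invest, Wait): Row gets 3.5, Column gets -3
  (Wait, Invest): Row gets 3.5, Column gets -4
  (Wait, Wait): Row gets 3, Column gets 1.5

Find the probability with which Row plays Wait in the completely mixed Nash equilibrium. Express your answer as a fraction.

Let r be the probability that Row plays Invest. In a completely mixed equilibrium, Column must be indifferent between Invest and Wait.
Column's expected payoff from Invest is 4r − 4(1−r); from Wait it is −3r + 1.5(1−r).
Setting these equal: 8r − 4 = −4.5r + 1.5, so r = 11/25.
Therefore Row plays Wait with probability 1 − 11/25 = 14/25.

14/25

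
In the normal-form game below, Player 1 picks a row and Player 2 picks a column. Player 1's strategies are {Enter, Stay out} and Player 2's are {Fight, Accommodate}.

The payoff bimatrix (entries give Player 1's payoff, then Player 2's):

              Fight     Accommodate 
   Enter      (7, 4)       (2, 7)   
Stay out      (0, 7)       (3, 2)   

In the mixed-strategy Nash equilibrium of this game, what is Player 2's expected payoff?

41/8

First find x, the probability Player 1 plays Enter, from Player 2's indifference between Fight and Accommodate: 4x + 7(1−x) = 7x + 2(1−x), giving x = 5/8.
Since Player 2 is indifferent in equilibrium, Player 2's expected payoff equals the payoff from either column against (5/8, 3/8). Using Fight: 4(5/8) + 7(3/8) = 41/8.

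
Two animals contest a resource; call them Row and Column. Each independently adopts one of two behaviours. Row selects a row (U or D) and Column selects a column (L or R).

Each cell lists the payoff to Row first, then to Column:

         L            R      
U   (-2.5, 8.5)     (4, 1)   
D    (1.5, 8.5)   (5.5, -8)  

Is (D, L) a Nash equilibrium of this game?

Yes

At (D, L), Row earns 1.5; switching to U would give -2.5, so Row has no profitable deviation.
Column earns 8.5; switching to R would give -8, so Column has no profitable deviation.
Neither player can gain by a unilateral deviation, so this profile is a Nash equilibrium.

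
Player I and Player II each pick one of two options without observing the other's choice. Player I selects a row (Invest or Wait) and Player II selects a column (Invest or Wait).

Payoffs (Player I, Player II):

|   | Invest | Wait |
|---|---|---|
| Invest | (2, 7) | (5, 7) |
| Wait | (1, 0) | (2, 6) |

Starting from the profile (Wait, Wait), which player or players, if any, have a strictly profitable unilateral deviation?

Player I

Player I at (Wait, Wait) earns 2; deviating to Invest yields 5 — a strict improvement.
Player II earns 6; deviating to Invest yields 0 — not better.
Only Player I has a strictly profitable deviation.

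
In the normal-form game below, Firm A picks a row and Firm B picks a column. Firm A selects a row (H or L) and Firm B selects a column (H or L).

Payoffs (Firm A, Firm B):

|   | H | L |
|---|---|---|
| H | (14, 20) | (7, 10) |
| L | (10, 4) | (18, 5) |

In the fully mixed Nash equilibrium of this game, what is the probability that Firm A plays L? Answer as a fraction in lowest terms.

Let x be the probability that Firm A plays H. In a completely mixed equilibrium, Firm B must be indifferent between H and L.
Firm B's expected payoff from H is 20x + 4(1−x); from L it is 10x + 5(1−x).
Setting these equal: 16x + 4 = 5x + 5, so x = 1/11.
Therefore Firm A plays L with probability 1 − 1/11 = 10/11.

10/11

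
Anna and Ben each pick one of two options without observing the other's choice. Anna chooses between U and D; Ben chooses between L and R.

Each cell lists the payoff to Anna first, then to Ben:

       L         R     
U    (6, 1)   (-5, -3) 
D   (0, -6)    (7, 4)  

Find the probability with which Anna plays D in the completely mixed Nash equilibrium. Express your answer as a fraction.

Let r be the probability that Anna plays U. In a completely mixed equilibrium, Ben must be indifferent between L and R.
Ben's expected payoff from L is r − 6(1−r); from R it is −3r + 4(1−r).
Setting these equal: 7r − 6 = −7r + 4, so r = 5/7.
Therefore Anna plays D with probability 1 − 5/7 = 2/7.

2/7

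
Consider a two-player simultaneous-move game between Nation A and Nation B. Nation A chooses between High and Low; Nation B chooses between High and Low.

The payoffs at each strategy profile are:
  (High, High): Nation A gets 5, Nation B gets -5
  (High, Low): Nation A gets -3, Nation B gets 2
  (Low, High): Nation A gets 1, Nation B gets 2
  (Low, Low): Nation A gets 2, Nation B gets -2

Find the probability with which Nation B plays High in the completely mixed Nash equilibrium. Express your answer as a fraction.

5/9

Let q be the probability that Nation B plays High. In a completely mixed equilibrium, Nation A must be indifferent between High and Low.
Nation A's expected payoff from High is 5q − 3(1−q); from Low it is q + 2(1−q).
Setting these equal: 8q − 3 = −q + 2, so q = 5/9.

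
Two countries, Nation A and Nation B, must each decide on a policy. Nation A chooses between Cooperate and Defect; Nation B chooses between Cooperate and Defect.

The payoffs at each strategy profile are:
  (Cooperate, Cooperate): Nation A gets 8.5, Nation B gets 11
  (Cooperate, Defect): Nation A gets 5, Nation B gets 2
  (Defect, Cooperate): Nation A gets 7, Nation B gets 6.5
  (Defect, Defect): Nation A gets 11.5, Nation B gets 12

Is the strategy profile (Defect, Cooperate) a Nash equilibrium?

No

At (Defect, Cooperate), Nation A earns 7; switching to Cooperate would give 8.5, so Nation A would deviate.
Nation B earns 6.5; switching to Defect would give 12, so Nation B would deviate.
Since at least one player can profitably deviate, this is not a Nash equilibrium.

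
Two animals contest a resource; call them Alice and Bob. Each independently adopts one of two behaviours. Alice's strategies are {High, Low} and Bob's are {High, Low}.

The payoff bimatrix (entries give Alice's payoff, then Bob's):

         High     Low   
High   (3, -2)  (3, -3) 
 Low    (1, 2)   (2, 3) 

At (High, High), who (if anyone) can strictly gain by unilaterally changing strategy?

Neither

Alice at (High, High) earns 3; deviating to Low yields 1 — not better.
Bob earns -2; deviating to Low yields -3 — not better.
Neither player can strictly improve; the profile is a Nash equilibrium.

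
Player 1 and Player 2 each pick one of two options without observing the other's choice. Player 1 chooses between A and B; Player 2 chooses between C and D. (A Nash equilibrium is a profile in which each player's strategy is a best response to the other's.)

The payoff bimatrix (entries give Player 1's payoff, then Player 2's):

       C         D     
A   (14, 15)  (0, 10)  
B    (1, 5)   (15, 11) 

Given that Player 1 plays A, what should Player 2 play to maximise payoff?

C

Against A, Player 2 earns 15 from C and 10 from D.
So C is the best response.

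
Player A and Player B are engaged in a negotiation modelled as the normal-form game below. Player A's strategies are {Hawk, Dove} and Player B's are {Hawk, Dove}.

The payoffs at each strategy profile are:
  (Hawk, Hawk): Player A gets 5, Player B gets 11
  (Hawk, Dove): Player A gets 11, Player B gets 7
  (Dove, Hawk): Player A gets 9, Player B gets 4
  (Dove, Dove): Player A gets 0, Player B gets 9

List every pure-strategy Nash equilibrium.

none

(Hawk, Hawk): Player A prefers Dove (9 > 5) — not an equilibrium.
(Hawk, Dove): Player B prefers Hawk (11 > 7) — not an equilibrium.
(Dove, Hawk): Player B prefers Dove (9 > 4) — not an equilibrium.
(Dove, Dove): Player A prefers Hawk (11 > 0) — not an equilibrium.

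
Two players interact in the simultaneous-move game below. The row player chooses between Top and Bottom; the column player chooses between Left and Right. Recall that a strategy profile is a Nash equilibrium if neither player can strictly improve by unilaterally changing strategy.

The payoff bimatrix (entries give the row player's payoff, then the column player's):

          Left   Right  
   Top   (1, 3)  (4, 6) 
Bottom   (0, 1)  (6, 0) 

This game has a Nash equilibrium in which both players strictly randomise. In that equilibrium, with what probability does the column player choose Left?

2/3

Let c be the probability that the column player plays Left. In a completely mixed equilibrium, the row player must be indifferent between Top and Bottom.
The row player's expected payoff from Top is c + 4(1−c); from Bottom it is 6(1−c).
Setting these equal: −3c + 4 = −6c + 6, so c = 2/3.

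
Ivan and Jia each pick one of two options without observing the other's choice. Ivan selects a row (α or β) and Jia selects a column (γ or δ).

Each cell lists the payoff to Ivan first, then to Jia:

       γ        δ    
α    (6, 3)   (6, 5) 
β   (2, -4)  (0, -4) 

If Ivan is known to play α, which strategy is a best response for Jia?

δ

Against α, Jia earns 3 from γ and 5 from δ.
So δ is the best response.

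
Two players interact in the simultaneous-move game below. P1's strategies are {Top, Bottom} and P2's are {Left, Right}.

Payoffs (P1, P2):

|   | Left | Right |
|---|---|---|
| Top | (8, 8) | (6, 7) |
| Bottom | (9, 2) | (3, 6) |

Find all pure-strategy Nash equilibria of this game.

none

(Top, Left): P1 prefers Bottom (9 > 8) — not an equilibrium.
(Top, Right): P2 prefers Left (8 > 7) — not an equilibrium.
(Bottom, Left): P2 prefers Right (6 > 2) — not an equilibrium.
(Bottom, Right): P1 prefers Top (6 > 3) — not an equilibrium.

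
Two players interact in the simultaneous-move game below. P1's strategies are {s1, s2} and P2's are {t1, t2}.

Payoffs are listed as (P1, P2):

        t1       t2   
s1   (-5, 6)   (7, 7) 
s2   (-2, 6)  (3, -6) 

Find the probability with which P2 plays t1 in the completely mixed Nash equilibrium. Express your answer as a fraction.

4/7

Let y be the probability that P2 plays t1. In a completely mixed equilibrium, P1 must be indifferent between s1 and s2.
P1's expected payoff from s1 is −5y + 7(1−y); from s2 it is −2y + 3(1−y).
Setting these equal: −12y + 7 = −5y + 3, so y = 4/7.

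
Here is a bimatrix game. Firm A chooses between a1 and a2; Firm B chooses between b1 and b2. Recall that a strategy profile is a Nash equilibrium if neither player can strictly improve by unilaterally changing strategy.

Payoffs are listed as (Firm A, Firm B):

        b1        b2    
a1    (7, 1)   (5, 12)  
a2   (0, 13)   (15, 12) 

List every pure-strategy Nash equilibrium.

(a1, b1): Firm B prefers b2 (12 > 1) — not an equilibrium.
(a1, b2): Firm A prefers a2 (15 > 5) — not an equilibrium.
(a2, b1): Firm A prefers a1 (7 > 0) — not an equilibrium.
(a2, b2): Firm B prefers b1 (13 > 12) — not an equilibrium.

none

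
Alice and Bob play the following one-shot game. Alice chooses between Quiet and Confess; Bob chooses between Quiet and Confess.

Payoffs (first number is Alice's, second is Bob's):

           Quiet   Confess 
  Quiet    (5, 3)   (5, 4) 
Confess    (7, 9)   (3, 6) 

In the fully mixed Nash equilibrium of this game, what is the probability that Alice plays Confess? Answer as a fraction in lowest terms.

1/4

Let p be the probability that Alice plays Quiet. In a completely mixed equilibrium, Bob must be indifferent between Quiet and Confess.
Bob's expected payoff from Quiet is 3p + 9(1−p); from Confess it is 4p + 6(1−p).
Setting these equal: −6p + 9 = −2p + 6, so p = 3/4.
Therefore Alice plays Confess with probability 1 − 3/4 = 1/4.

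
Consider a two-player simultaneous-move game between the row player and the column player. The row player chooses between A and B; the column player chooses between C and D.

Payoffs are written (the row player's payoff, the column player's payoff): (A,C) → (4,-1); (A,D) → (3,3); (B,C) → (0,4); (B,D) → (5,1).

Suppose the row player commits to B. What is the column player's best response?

Against B, the column player earns 4 from C and 1 from D.
So C is the best response.

C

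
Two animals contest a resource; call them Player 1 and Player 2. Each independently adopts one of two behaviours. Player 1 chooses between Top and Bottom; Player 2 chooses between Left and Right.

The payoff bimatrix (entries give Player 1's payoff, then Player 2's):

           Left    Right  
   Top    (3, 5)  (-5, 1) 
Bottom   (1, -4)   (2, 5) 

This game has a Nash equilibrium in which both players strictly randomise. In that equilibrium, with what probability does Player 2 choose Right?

2/9

Let q be the probability that Player 2 plays Left. In a completely mixed equilibrium, Player 1 must be indifferent between Top and Bottom.
Player 1's expected payoff from Top is 3q − 5(1−q); from Bottom it is q + 2(1−q).
Setting these equal: 8q − 5 = −q + 2, so q = 7/9.
Therefore Player 2 plays Right with probability 1 − 7/9 = 2/9.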